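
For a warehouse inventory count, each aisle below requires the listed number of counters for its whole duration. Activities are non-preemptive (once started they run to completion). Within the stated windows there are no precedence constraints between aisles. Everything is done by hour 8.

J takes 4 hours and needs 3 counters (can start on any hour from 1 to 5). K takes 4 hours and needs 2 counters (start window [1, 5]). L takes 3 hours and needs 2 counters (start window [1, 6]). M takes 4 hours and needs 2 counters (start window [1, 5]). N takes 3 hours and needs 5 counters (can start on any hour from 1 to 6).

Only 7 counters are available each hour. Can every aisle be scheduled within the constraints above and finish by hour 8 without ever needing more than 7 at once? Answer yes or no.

yes

Schedule J@1, K@1, L@1, M@4, N@5: h1:7  h2:7  h3:7  h4:7  h5:7  h6:7  h7:7  h8:0 — peak 7 ≤ 7.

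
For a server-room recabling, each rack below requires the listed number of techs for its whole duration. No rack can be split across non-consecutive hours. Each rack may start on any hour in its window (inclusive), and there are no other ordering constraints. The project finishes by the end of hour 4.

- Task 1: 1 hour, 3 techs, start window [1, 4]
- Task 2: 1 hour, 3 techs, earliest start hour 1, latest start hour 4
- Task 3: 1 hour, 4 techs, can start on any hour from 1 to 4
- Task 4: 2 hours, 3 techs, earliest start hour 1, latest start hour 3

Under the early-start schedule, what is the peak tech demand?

13

Early-start schedule: Task 1@1, Task 2@1, Task 3@1, Task 4@1.
Load per hour: hour 1: 13, hour 2: 3, hour 3: 0, hour 4: 0.
Peak is 13.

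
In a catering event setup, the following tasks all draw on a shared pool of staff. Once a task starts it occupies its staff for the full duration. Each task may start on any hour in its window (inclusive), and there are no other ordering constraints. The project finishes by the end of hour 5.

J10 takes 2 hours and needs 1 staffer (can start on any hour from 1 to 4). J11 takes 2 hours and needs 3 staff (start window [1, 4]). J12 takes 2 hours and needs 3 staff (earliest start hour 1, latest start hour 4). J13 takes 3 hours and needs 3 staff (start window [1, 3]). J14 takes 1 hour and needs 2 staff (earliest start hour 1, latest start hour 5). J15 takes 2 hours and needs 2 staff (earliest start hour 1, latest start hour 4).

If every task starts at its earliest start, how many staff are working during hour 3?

At early start, hour 3 has: J13.
Demand: 3 = 3.

3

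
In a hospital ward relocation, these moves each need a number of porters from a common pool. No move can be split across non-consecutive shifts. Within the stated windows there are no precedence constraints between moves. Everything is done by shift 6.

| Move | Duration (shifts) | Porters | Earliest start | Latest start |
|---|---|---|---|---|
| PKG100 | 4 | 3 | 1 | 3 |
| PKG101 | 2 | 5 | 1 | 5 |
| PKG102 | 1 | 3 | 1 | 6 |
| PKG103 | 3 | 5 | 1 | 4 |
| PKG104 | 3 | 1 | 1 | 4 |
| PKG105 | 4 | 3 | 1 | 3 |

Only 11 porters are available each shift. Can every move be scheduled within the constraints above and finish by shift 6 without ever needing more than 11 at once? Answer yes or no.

Schedule PKG100@1, PKG101@1, PKG102@3, PKG103@4, PKG104@1, PKG105@3: s1:9  s2:9  s3:10  s4:11  s5:8  s6:8 — peak 11 ≤ 11.

yes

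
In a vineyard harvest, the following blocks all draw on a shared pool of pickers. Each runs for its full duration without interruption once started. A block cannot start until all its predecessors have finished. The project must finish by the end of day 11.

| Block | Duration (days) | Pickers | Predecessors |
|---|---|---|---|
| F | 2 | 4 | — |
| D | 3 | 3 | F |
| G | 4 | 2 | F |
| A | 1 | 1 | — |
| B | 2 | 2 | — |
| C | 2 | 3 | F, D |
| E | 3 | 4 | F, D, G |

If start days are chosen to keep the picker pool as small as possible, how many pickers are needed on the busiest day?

Early-start (F@1, D@3, G@3, A@1, B@1, C@6, E@7) gives peak 7: d1:7  d2:6  d3:5  d4:5  d5:5  d6:5  d7:7  d8:4  d9:4  d10:0  d11:0.
Shift B→6, C→7, E→9.
Schedule F@1, D@3, G@3, A@1, B@6, C@7, E@9: d1:5  d2:4  d3:5  d4:5  d5:5  d6:4  d7:5  d8:3  d9:4  d10:4  d11:4 — peak 5.
Total picker-days = 48 over 11 days ⇒ peak ≥ ⌈48/11⌉ = 5, so 5 is optimal.

5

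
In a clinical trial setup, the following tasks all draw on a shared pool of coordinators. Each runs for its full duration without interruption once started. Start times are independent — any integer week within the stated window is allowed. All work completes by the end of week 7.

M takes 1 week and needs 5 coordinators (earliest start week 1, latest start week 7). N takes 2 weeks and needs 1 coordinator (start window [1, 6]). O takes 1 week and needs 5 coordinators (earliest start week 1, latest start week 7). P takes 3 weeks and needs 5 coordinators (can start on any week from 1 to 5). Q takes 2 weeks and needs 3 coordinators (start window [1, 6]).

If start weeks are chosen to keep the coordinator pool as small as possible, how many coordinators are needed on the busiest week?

5

Early-start (M@1, N@1, O@1, P@1, Q@1) gives peak 19: w1:19  w2:9  w3:5  w4:0  w5:0  w6:0  w7:0.
Shift N→2, O→4, P→5, Q→2.
Schedule M@1, N@2, O@4, P@5, Q@2: w1:5  w2:4  w3:4  w4:5  w5:5  w6:5  w7:5 — peak 5.
Total coordinator-weeks = 33 over 7 weeks ⇒ peak ≥ ⌈33/7⌉ = 5, so 5 is optimal.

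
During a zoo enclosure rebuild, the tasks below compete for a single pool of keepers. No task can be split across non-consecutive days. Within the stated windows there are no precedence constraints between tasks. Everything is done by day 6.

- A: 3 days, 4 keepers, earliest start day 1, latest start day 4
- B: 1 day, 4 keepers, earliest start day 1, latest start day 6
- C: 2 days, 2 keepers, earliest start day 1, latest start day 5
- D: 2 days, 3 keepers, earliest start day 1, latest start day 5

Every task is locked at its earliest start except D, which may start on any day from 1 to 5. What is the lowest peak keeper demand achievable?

10

D@1: d1:13  d2:9  d3:4  d4:0  d5:0  d6:0 → peak 13
D@2: d1:10  d2:9  d3:7  d4:0  d5:0  d6:0 → peak 10
D@3: d1:10  d2:6  d3:7  d4:3  d5:0  d6:0 → peak 10
D@4: d1:10  d2:6  d3:4  d4:3  d5:3  d6:0 → peak 10
D@5: d1:10  d2:6  d3:4  d4:0  d5:3  d6:3 → peak 10
Best is D@2, peak 10.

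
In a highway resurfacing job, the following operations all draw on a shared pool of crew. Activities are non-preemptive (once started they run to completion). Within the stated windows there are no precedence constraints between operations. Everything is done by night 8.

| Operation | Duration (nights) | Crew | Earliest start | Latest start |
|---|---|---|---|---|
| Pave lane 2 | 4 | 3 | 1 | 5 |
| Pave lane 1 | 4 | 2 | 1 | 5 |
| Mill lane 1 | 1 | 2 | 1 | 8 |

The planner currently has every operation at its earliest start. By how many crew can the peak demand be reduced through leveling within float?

Early-start peak: n1:7  n2:5  n3:5  n4:5  n5:0  n6:0  n7:0  n8:0 ⇒ 7.
Leveled (Pave lane 2@1, Pave lane 1@5, Mill lane 1@5): n1:3  n2:3  n3:3  n4:3  n5:4  n6:2  n7:2  n8:2 ⇒ 4.
Reduction 7 − 4 = 3.

3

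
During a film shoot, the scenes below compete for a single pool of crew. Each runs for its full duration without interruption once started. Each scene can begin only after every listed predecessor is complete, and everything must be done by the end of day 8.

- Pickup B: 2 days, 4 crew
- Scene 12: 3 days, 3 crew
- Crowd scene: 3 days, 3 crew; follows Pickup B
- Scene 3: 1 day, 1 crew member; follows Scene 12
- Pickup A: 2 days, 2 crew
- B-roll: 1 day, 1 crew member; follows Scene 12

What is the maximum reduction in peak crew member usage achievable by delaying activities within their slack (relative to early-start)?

Early-start peak: d1:9  d2:9  d3:6  d4:5  d5:3  d6:0  d7:0  d8:0 ⇒ 9.
Leveled (Pickup B@1, Scene 12@3, Crowd scene@6, Scene 3@6, Pickup A@3, B-roll@6): d1:4  d2:4  d3:5  d4:5  d5:3  d6:5  d7:3  d8:3 ⇒ 5.
Reduction 9 − 5 = 4.

4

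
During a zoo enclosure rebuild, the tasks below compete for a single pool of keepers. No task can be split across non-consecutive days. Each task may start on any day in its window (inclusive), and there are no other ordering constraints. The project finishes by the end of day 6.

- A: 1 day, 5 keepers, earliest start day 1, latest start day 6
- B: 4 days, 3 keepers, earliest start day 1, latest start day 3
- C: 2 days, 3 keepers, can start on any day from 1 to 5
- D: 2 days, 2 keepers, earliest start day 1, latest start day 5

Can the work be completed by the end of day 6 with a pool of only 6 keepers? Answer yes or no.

yes

Schedule A@1, B@2, C@2, D@4: d1:5  d2:6  d3:6  d4:5  d5:5  d6:0 — peak 6 ≤ 6.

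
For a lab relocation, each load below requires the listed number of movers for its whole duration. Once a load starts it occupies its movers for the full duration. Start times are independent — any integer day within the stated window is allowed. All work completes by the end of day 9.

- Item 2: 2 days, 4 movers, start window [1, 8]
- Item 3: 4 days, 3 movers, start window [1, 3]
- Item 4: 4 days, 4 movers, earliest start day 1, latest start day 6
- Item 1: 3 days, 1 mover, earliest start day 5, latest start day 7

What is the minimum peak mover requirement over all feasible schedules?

7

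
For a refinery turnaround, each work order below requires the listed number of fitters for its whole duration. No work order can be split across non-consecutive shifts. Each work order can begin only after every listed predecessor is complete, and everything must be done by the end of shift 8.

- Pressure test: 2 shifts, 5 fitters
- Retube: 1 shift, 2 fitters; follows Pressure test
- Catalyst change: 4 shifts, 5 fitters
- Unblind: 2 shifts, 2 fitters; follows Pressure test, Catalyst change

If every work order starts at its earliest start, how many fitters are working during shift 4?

At early start, shift 4 has: Catalyst change.
Demand: 5 = 5.

5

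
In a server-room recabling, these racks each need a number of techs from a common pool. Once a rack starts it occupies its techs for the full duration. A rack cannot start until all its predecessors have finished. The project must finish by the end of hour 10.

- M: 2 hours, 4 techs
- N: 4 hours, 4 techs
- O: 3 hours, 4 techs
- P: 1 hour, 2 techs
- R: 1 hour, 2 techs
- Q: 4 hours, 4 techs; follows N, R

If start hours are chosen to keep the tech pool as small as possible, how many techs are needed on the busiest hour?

8

Early-start (M@1, N@1, O@1, P@1, R@1, Q@5) gives peak 16: h1:16  h2:12  h3:8  h4:4  h5:4  h6:4  h7:4  h8:4  h9:0  h10:0.
Shift O→3, P→5, R→5, Q→6.
Schedule M@1, N@1, O@3, P@5, R@5, Q@6: h1:8  h2:8  h3:8  h4:8  h5:8  h6:4  h7:4  h8:4  h9:4  h10:0 — peak 8.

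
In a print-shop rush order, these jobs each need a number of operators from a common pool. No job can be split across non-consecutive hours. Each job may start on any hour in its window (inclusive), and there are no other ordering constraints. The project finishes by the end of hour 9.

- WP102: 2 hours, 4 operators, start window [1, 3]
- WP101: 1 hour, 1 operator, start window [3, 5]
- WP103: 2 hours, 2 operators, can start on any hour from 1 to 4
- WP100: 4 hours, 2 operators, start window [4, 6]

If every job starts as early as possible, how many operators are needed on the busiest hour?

Early-start schedule: WP102@1, WP101@3, WP103@1, WP100@4.
Load per hour: hour 1: 6, hour 2: 6, hour 3: 1, hour 4: 2, hour 5: 2, hour 6: 2, hour 7: 2, hour 8: 0, hour 9: 0.
Peak is 6.

6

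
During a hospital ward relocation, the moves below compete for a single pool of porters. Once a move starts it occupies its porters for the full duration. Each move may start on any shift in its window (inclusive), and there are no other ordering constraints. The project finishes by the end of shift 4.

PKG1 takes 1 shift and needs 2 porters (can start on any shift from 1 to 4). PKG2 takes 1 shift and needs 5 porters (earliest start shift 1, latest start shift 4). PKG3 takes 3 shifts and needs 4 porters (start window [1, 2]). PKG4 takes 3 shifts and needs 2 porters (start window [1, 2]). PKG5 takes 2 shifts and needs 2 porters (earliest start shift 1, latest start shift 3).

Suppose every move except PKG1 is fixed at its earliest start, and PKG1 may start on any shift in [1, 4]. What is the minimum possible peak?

PKG1@1: s1:15  s2:8  s3:6  s4:0 → peak 15
PKG1@2: s1:13  s2:10  s3:6  s4:0 → peak 13
PKG1@3: s1:13  s2:8  s3:8  s4:0 → peak 13
PKG1@4: s1:13  s2:8  s3:6  s4:2 → peak 13
Best is PKG1@2, peak 13.

13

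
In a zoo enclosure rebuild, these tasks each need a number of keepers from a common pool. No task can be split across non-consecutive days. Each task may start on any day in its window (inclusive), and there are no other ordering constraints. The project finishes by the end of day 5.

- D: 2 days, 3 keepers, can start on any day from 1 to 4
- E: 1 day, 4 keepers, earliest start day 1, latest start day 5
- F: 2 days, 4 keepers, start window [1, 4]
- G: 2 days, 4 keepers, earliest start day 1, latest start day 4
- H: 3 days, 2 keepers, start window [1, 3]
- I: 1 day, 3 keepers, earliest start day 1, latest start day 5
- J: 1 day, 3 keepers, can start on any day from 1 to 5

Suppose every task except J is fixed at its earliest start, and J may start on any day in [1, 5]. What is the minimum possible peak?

J@1: d1:23  d2:13  d3:2  d4:0  d5:0 → peak 23
J@2: d1:20  d2:16  d3:2  d4:0  d5:0 → peak 20
J@3: d1:20  d2:13  d3:5  d4:0  d5:0 → peak 20
J@4: d1:20  d2:13  d3:2  d4:3  d5:0 → peak 20
J@5: d1:20  d2:13  d3:2  d4:0  d5:3 → peak 20
Best is J@2, peak 20.

20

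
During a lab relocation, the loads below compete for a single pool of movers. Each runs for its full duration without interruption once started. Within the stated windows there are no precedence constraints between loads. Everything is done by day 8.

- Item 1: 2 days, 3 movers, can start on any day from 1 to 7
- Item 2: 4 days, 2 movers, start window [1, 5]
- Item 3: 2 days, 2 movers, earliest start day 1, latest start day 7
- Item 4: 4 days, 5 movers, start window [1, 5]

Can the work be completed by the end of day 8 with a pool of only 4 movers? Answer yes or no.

no

Total mover-days = 38; over 8 days the average is 38/8 > 4, so some day must exceed 4.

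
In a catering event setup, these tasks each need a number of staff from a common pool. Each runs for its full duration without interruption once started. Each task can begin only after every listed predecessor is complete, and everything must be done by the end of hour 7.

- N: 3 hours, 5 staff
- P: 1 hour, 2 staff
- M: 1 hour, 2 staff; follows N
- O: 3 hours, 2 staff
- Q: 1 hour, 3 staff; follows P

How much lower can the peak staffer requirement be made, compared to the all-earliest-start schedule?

Early-start peak: h1:9  h2:10  h3:7  h4:2  h5:0  h6:0  h7:0 ⇒ 10.
Leveled (N@1, P@4, M@4, O@5, Q@5): h1:5  h2:5  h3:5  h4:4  h5:5  h6:2  h7:2 ⇒ 5.
Reduction 10 − 5 = 5.

5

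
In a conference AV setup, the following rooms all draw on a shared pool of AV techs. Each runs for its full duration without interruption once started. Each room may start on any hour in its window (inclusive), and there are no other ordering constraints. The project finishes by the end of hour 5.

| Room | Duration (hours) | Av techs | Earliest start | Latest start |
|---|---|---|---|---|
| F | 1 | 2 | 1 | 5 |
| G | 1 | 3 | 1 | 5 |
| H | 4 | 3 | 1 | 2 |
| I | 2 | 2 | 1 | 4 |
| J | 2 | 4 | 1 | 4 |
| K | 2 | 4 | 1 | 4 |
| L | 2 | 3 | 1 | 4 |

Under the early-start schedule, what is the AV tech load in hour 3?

3

At early start, hour 3 has: H.
Demand: 3 = 3.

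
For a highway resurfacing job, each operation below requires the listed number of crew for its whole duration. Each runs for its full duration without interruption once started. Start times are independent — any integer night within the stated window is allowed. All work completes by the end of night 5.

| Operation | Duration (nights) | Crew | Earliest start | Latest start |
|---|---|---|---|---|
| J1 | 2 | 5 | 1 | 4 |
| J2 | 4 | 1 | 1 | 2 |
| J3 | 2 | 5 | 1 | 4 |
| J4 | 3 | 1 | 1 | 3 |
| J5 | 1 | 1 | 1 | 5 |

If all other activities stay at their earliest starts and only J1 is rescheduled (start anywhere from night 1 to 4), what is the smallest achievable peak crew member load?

8

J1@1: n1:13  n2:12  n3:2  n4:1  n5:0 → peak 13
J1@2: n1:8  n2:12  n3:7  n4:1  n5:0 → peak 12
J1@3: n1:8  n2:7  n3:7  n4:6  n5:0 → peak 8
J1@4: n1:8  n2:7  n3:2  n4:6  n5:5 → peak 8
Best is J1@3, peak 8.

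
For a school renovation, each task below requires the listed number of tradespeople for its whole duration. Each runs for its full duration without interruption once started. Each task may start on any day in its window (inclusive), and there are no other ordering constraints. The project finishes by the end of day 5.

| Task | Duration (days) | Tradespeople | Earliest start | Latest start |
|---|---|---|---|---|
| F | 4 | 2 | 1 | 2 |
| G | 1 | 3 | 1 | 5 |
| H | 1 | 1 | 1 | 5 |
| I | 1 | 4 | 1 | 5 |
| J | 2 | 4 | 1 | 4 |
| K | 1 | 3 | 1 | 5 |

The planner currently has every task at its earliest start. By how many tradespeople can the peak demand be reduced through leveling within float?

11

Early-start peak: d1:17  d2:6  d3:2  d4:2  d5:0 ⇒ 17.
Leveled (F@1, G@1, H@1, I@2, J@3, K@5): d1:6  d2:6  d3:6  d4:6  d5:3 ⇒ 6.
Reduction 17 − 6 = 11.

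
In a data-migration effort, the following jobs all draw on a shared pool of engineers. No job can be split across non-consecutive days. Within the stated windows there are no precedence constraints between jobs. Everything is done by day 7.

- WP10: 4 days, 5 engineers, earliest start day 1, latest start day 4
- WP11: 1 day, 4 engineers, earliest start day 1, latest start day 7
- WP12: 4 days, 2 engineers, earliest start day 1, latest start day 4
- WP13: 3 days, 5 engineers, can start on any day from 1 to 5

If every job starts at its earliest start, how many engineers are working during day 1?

At early start, day 1 has: WP10, WP11, WP12, WP13.
Demand: 5 + 4 + 2 + 5 = 16.

16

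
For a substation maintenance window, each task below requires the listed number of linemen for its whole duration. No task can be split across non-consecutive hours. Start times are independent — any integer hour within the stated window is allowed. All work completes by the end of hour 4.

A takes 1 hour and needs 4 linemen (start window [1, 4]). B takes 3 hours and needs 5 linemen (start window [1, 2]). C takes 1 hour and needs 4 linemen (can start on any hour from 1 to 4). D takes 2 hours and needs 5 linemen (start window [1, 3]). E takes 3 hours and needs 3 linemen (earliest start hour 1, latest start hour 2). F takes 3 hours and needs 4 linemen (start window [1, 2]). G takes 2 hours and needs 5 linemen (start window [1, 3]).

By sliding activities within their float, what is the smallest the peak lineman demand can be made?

17

Early-start (A@1, B@1, C@1, D@1, E@1, F@1, G@1) gives peak 30: h1:30  h2:22  h3:12  h4:0.
Shift C→4, F→2, G→3.
Schedule A@1, B@1, C@4, D@1, E@1, F@2, G@3: h1:17  h2:17  h3:17  h4:13 — peak 17.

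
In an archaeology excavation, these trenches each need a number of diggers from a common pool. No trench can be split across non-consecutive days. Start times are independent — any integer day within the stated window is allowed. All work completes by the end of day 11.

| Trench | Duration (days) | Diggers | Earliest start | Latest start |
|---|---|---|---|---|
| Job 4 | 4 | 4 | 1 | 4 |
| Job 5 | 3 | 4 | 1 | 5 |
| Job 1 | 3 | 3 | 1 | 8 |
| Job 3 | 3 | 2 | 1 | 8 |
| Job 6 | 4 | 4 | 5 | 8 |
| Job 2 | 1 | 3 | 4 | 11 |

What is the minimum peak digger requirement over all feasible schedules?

7

Early-start (Job 4@1, Job 5@1, Job 1@1, Job 3@1, Job 6@5, Job 2@4) gives peak 13: d1:13  d2:13  d3:13  d4:7  d5:4  d6:4  d7:4  d8:4  d9:0  d10:0  d11:0.
Shift Job 5→5, Job 3→4, Job 6→8, Job 2→7.
Schedule Job 4@1, Job 5@5, Job 1@1, Job 3@4, Job 6@8, Job 2@7: d1:7  d2:7  d3:7  d4:6  d5:6  d6:6  d7:7  d8:4  d9:4  d10:4  d11:4 — peak 7.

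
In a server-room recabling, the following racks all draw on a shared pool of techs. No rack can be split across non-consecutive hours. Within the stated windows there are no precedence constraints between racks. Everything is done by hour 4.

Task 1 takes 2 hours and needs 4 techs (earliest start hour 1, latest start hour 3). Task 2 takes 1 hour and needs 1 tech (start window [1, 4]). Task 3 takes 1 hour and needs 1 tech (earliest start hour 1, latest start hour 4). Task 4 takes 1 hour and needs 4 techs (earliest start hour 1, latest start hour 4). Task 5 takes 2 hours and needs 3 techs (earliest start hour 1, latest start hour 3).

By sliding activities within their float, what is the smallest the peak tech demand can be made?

Early-start (Task 1@1, Task 2@1, Task 3@1, Task 4@1, Task 5@1) gives peak 13: h1:13  h2:7  h3:0  h4:0.
Shift Task 4→3, Task 5→2.
Schedule Task 1@1, Task 2@1, Task 3@1, Task 4@3, Task 5@2: h1:6  h2:7  h3:7  h4:0 — peak 7.

7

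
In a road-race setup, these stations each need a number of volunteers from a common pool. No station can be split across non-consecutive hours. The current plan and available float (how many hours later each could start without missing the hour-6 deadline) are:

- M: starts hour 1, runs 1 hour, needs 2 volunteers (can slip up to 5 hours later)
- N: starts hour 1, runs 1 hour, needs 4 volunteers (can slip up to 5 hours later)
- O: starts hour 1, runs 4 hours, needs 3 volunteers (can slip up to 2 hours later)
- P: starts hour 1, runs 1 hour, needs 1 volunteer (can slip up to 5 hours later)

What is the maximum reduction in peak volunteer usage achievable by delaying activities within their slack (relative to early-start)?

Early-start peak: h1:10  h2:3  h3:3  h4:3  h5:0  h6:0 ⇒ 10.
Leveled (M@1, N@2, O@3, P@1): h1:3  h2:4  h3:3  h4:3  h5:3  h6:3 ⇒ 4.
Reduction 10 − 4 = 6.

6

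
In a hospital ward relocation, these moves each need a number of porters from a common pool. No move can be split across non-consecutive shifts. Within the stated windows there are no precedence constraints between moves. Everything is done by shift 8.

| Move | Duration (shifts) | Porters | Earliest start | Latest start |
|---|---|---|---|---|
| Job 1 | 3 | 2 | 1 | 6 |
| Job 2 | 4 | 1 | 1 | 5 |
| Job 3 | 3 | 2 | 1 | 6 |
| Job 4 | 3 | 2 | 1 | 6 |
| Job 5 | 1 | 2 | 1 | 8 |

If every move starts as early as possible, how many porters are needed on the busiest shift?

Early-start schedule: Job 1@1, Job 2@1, Job 3@1, Job 4@1, Job 5@1.
Load per shift: shift 1: 9, shift 2: 7, shift 3: 7, shift 4: 1, shift 5: 0, shift 6: 0, shift 7: 0, shift 8: 0.
Peak is 9.

9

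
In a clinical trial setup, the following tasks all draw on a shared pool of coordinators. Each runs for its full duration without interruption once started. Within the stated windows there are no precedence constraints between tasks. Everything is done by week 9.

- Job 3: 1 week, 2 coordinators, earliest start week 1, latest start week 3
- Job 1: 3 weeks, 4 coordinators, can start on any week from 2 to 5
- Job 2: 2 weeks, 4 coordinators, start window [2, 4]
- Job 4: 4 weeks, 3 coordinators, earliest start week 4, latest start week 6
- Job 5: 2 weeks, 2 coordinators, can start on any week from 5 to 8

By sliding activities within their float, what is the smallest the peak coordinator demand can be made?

7

Early-start (Job 3@1, Job 1@2, Job 2@2, Job 4@4, Job 5@5) gives peak 8: w1:2  w2:8  w3:8  w4:7  w5:5  w6:5  w7:3  w8:0  w9:0.
Shift Job 1→4, Job 5→7.
Schedule Job 3@1, Job 1@4, Job 2@2, Job 4@4, Job 5@7: w1:2  w2:4  w3:4  w4:7  w5:7  w6:7  w7:5  w8:2  w9:0 — peak 7.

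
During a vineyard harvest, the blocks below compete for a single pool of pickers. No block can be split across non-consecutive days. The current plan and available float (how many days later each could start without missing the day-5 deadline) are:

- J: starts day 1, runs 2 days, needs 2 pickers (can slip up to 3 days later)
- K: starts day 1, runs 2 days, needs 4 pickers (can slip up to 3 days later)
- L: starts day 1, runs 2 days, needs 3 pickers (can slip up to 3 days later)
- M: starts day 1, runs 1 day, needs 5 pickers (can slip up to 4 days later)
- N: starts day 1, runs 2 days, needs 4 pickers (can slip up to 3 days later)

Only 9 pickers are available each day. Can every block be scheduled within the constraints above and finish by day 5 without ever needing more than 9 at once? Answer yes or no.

yes

Schedule J@1, K@1, L@3, M@5, N@3: d1:6  d2:6  d3:7  d4:7  d5:5 — peak 7 ≤ 9.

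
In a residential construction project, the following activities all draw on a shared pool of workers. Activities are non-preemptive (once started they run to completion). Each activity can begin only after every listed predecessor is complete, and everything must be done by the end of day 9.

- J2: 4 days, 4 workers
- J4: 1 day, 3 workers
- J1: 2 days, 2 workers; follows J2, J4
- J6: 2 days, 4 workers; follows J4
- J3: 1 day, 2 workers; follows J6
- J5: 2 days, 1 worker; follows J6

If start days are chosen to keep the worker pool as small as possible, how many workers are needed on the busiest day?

Early-start (J2@1, J4@1, J1@5, J6@2, J3@4, J5@4) gives peak 8: d1:7  d2:8  d3:8  d4:7  d5:3  d6:2  d7:0  d8:0  d9:0.
Shift J4→5, J1→8, J6→6, J3→8, J5→8.
Schedule J2@1, J4@5, J1@8, J6@6, J3@8, J5@8: d1:4  d2:4  d3:4  d4:4  d5:3  d6:4  d7:4  d8:5  d9:3 — peak 5.

5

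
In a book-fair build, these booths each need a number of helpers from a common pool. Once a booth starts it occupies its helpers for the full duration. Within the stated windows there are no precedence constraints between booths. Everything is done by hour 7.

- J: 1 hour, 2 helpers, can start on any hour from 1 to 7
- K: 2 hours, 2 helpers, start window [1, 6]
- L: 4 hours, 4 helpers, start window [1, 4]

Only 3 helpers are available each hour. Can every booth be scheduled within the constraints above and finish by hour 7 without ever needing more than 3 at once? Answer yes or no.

Total helper-hours = 22; over 7 hours the average is 22/7 > 3, so some hour must exceed 3.

no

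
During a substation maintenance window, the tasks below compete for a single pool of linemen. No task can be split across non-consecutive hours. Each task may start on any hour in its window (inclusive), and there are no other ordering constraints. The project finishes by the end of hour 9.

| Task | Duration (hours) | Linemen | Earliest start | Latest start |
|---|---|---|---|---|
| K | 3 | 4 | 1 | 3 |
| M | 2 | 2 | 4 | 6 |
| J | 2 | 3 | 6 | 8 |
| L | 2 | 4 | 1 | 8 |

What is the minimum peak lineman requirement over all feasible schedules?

4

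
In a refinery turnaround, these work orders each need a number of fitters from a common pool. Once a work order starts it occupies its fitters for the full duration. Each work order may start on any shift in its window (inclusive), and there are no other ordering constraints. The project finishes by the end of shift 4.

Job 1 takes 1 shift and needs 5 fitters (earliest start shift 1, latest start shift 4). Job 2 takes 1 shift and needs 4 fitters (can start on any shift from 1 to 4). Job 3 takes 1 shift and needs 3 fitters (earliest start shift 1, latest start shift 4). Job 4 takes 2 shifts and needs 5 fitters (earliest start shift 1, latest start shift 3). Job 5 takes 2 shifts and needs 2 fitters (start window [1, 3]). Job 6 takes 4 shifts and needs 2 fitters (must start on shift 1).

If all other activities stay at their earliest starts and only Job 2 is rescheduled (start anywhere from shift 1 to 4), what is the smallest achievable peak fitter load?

17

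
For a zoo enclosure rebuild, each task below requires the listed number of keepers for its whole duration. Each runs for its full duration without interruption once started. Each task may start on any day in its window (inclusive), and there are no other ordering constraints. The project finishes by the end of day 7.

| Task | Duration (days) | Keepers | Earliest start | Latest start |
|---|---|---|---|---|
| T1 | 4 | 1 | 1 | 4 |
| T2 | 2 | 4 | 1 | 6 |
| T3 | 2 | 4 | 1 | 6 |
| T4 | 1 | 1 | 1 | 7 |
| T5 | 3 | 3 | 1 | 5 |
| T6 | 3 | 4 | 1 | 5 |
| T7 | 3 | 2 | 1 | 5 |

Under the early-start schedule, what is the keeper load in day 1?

19

At early start, day 1 has: T1, T2, T3, T4, T5, T6, T7.
Demand: 1 + 4 + 4 + 1 + 3 + 4 + 2 = 19.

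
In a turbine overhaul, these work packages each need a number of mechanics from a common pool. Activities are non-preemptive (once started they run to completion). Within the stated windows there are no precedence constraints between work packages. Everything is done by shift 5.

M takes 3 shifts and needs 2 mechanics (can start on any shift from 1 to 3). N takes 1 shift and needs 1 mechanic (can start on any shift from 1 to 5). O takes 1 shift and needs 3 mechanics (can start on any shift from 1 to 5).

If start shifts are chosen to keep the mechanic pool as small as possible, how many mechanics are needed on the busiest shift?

Early-start (M@1, N@1, O@1) gives peak 6: s1:6  s2:2  s3:2  s4:0  s5:0.
Shift O→4.
Schedule M@1, N@1, O@4: s1:3  s2:2  s3:2  s4:3  s5:0 — peak 3.

3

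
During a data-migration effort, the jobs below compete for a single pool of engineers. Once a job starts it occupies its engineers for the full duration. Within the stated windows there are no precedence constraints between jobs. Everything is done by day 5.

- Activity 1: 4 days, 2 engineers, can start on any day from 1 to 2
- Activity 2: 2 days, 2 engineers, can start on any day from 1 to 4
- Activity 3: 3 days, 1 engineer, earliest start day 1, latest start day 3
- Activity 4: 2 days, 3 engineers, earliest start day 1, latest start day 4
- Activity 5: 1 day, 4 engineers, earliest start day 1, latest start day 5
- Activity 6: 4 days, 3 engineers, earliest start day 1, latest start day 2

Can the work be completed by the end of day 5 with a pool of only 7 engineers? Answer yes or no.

no

Total engineer-days = 37; over 5 days the average is 37/5 > 7, so some day must exceed 7.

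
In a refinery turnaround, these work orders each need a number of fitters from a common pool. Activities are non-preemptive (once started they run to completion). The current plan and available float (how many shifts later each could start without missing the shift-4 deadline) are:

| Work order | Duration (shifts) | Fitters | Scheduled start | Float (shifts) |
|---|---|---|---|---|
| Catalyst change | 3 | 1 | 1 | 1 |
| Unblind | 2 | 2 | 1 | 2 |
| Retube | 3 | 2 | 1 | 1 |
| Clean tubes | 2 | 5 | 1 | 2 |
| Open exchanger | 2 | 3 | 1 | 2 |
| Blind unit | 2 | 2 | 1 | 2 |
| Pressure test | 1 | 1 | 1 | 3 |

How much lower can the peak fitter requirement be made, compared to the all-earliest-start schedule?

6

Early-start peak: s1:16  s2:15  s3:3  s4:0 ⇒ 16.
Leveled (Catalyst change@1, Unblind@1, Retube@1, Clean tubes@1, Open exchanger@3, Blind unit@3, Pressure test@3): s1:10  s2:10  s3:9  s4:5 ⇒ 10.
Reduction 16 − 10 = 6.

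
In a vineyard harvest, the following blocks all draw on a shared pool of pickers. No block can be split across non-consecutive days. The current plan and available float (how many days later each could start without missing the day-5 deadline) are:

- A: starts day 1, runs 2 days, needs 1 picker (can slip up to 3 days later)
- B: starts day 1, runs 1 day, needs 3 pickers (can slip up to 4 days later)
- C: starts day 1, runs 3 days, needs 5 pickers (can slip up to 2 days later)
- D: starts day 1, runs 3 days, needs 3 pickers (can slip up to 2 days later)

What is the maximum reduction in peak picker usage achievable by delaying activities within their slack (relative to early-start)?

Early-start peak: d1:12  d2:9  d3:8  d4:0  d5:0 ⇒ 12.
Leveled (A@1, B@1, C@2, D@3): d1:4  d2:6  d3:8  d4:8  d5:3 ⇒ 8.
Reduction 12 − 8 = 4.

4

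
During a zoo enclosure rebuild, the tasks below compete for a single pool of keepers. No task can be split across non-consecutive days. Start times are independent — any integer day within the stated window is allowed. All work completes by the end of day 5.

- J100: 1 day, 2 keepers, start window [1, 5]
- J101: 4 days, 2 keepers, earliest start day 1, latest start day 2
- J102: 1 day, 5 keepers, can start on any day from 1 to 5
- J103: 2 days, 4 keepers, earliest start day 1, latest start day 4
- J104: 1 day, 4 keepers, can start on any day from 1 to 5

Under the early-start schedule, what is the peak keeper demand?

Early-start schedule: J100@1, J101@1, J102@1, J103@1, J104@1.
Load per day: day 1: 17, day 2: 6, day 3: 2, day 4: 2, day 5: 0.
Peak is 17.

17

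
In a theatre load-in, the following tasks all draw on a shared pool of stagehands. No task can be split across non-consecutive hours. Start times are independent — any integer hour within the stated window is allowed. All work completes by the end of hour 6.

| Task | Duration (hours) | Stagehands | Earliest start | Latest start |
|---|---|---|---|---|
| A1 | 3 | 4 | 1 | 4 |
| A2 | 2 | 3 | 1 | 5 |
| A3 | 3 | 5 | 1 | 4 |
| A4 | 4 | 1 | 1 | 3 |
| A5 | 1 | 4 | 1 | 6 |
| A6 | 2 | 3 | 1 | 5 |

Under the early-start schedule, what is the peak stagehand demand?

20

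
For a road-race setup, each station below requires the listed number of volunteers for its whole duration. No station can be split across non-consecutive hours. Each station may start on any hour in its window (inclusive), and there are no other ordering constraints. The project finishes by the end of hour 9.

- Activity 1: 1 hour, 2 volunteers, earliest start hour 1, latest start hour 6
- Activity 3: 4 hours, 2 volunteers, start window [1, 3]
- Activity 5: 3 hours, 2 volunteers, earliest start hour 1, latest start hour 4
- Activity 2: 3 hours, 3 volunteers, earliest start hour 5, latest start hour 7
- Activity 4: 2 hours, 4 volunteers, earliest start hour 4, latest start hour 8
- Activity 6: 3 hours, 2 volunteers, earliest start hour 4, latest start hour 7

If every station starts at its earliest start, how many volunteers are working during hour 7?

At early start, hour 7 has: Activity 2.
Demand: 3 = 3.

3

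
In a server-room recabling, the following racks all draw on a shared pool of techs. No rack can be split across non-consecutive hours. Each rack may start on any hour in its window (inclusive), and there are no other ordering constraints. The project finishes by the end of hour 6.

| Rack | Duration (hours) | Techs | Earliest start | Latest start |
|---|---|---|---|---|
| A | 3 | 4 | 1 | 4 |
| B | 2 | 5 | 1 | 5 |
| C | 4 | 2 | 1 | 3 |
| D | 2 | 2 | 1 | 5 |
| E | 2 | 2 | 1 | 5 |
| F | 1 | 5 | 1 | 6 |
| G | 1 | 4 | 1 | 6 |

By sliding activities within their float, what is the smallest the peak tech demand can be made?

9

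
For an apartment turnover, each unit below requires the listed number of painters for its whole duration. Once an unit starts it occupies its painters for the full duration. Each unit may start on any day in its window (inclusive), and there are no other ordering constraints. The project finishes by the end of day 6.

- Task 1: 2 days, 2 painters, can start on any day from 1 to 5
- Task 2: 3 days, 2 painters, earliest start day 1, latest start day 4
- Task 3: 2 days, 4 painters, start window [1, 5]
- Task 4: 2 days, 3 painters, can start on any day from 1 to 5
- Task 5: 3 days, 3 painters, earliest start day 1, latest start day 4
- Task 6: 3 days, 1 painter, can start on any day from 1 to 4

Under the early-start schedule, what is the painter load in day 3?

At early start, day 3 has: Task 2, Task 5, Task 6.
Demand: 2 + 3 + 1 = 6.

6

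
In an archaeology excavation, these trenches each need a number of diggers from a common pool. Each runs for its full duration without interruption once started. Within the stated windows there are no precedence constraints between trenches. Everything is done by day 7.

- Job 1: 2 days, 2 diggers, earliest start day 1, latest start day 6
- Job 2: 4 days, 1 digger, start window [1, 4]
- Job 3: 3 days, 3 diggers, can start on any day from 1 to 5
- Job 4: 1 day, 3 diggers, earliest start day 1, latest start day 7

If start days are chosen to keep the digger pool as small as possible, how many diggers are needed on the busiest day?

Early-start (Job 1@1, Job 2@1, Job 3@1, Job 4@1) gives peak 9: d1:9  d2:6  d3:4  d4:1  d5:0  d6:0  d7:0.
Shift Job 3→3, Job 4→6.
Schedule Job 1@1, Job 2@1, Job 3@3, Job 4@6: d1:3  d2:3  d3:4  d4:4  d5:3  d6:3  d7:0 — peak 4.

4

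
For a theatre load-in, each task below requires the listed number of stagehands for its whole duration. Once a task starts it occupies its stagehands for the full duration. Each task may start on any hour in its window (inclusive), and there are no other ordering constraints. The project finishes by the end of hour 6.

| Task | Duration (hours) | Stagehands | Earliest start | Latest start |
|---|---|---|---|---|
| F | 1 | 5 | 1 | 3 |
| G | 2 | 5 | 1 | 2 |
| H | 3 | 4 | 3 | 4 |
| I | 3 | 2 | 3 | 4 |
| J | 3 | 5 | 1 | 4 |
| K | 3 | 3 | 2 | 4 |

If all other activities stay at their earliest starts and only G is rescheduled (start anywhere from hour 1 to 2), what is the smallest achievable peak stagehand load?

G@1: h1:15  h2:13  h3:14  h4:9  h5:6  h6:0 → peak 15
G@2: h1:10  h2:13  h3:19  h4:9  h5:6  h6:0 → peak 19
Best is G@1, peak 15.

15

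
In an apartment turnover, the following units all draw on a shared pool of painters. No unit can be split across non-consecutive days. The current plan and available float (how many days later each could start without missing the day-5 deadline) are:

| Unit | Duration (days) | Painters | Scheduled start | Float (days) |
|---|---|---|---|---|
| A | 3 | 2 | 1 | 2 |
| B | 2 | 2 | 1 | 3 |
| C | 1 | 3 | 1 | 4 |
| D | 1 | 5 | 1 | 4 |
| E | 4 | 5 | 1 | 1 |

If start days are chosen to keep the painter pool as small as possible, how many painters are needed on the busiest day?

Early-start (A@1, B@1, C@1, D@1, E@1) gives peak 17: d1:17  d2:9  d3:7  d4:5  d5:0.
Shift C→4, E→2.
Schedule A@1, B@1, C@4, D@1, E@2: d1:9  d2:9  d3:7  d4:8  d5:5 — peak 9.

9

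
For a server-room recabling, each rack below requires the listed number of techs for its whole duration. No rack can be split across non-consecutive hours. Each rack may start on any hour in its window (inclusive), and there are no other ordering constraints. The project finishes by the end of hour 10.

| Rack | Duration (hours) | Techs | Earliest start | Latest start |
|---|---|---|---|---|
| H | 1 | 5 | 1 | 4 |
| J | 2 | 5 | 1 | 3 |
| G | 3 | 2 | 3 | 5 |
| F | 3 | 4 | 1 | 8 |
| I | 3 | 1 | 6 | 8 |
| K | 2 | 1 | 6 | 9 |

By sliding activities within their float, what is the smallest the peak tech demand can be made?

Early-start (H@1, J@1, G@3, F@1, I@6, K@6) gives peak 14: h1:14  h2:9  h3:6  h4:2  h5:2  h6:2  h7:2  h8:1  h9:0  h10:0.
Shift J→2, G→4, F→7, K→9.
Schedule H@1, J@2, G@4, F@7, I@6, K@9: h1:5  h2:5  h3:5  h4:2  h5:2  h6:3  h7:5  h8:5  h9:5  h10:1 — peak 5.

5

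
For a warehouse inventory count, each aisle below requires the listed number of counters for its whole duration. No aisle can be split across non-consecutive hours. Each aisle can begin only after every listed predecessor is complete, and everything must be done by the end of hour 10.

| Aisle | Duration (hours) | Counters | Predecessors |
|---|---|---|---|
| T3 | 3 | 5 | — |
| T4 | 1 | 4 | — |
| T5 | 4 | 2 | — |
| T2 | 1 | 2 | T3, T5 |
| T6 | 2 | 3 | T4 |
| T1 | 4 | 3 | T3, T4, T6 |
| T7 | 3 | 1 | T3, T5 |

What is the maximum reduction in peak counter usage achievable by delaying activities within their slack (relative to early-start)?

5

Early-start peak: h1:11  h2:10  h3:10  h4:5  h5:6  h6:4  h7:4  h8:0  h9:0  h10:0 ⇒ 11.
Leveled (T3@1, T4@4, T5@4, T2@8, T6@5, T1@7, T7@8): h1:5  h2:5  h3:5  h4:6  h5:5  h6:5  h7:5  h8:6  h9:4  h10:4 ⇒ 6.
Reduction 11 − 6 = 5.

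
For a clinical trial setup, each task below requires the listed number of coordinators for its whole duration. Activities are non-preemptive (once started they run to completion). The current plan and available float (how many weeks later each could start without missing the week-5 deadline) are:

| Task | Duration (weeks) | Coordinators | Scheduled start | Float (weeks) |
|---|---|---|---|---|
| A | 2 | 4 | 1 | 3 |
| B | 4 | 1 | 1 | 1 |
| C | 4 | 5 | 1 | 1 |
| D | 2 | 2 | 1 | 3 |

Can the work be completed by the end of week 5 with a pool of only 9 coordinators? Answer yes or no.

no

The minimum achievable peak is 10; 9 < 10, so no feasible schedule stays within the cap.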